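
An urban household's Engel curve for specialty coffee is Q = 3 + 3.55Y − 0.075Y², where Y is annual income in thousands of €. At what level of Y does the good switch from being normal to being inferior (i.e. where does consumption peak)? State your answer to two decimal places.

23.67

dQ/dY = 3.55 − 0.15Y.
The good is inferior where dQ/dY < 0. Setting dQ/dY = 0 gives Y = 3.55 / 0.15 = 23.67.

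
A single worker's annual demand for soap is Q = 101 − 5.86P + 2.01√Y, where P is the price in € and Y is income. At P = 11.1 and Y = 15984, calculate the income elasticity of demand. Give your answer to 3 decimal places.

At P = 11.1, Y = 15984: Q = 290.074.
Holding P constant, ∂Q/∂Y = 2.01/(2√Y) = 0.0079492.
η_Y = (∂Q/∂Y)·(Y/Q) = 0.0079492 × (15984/290.074) = 0.438.

0.438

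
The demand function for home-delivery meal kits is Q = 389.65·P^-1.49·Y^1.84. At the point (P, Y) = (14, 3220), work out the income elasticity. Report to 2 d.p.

1.84

For a multiplicative demand Q = A·P^α·Y^β, the income elasticity is β everywhere.
Here β = 1.84, so η = 1.84.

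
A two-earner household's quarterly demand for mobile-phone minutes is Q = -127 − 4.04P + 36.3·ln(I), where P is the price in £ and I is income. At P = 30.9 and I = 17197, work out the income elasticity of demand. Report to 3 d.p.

At P = 30.9, I = 17197: Q = 102.179.
Holding P constant, ∂Q/∂I = 36.3/I = 0.00211083.
η_I = (∂Q/∂I)·(I/Q) = 0.00211083 × (17197/102.179) = 0.355.

0.355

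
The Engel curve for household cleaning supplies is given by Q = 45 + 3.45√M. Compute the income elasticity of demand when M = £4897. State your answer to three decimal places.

At M = 4897: Q = 286.426.
dQ/dM = 3.45/(2√M) = 0.0246504 at this income.
η = (dQ/dM)·(M/Q) = 0.0246504 × (4897/286.426) = 0.421.

0.421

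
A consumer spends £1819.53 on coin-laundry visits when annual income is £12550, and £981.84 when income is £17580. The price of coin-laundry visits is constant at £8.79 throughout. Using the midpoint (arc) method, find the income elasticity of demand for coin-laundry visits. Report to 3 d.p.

-1.791

With a constant price, Q₁ = 1819.53/8.79 = 207.000 and Q₂ = 981.84/8.79 = 111.700 (equivalently, work directly with expenditure since P cancels).
Midpoint %ΔQ = (981.84 − 1819.53)/1400.69 = -0.59806; midpoint %ΔI = (17580 − 12550)/15065 = 0.33389.
η = -0.59806 / 0.33389 = -1.791.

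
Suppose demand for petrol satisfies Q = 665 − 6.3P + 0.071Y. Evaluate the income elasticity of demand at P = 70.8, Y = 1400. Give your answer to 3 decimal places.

0.312

At P = 70.8, Y = 1400: Q = 318.360.
Holding P constant, ∂Q/∂Y = 0.071.
η_Y = (∂Q/∂Y)·(Y/Q) = 0.071 × (1400/318.360) = 0.312.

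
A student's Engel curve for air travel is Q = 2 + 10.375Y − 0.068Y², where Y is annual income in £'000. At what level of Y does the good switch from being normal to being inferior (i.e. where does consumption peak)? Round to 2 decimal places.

dQ/dY = 10.375 − 0.136Y.
The good is inferior where dQ/dY < 0. Setting dQ/dY = 0 gives Y = 10.375 / 0.136 = 76.29.

76.29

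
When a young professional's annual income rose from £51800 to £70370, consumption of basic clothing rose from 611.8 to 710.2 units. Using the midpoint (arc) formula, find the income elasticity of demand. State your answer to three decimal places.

ΔQ = 710.2 − 611.8 = 98.4; midpoint Q̄ = (611.8 + 710.2)/2 = 661.
ΔI = 70370 − 51800 = 18570; midpoint Ī = (51800 + 70370)/2 = 61085.
η = (ΔQ/Q̄) ÷ (ΔI/Ī) = (98.4/661) ÷ (18570/61085) = 0.490.

0.490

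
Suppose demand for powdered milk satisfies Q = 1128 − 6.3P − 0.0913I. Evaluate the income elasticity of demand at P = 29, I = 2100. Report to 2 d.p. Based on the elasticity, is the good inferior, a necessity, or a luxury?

At P = 29, I = 2100: Q = 753.570.
Holding P constant, ∂Q/∂I = −0.0913.
η_I = (∂Q/∂I)·(I/Q) = -0.0913 × (2100/753.570) = -0.25.
Since η < 0, this is an inferior good.

-0.25 (inferior good)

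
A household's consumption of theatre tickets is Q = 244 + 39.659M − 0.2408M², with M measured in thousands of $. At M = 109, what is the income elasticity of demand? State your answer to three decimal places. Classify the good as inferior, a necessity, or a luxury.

At M = 109: Q = 1705.8862.
dQ/dM = 39.659 − 0.4816M = -12.83540.
η = (dQ/dM)·(M/Q) = -12.83540 × (109/1705.8862) = -0.820.
η < 0 ⇒ inferior good.

-0.820 (inferior good)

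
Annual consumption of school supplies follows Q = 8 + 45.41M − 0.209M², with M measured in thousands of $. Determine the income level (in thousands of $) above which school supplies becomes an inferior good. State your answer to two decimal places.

108.64

dQ/dM = 45.41 − 0.418M.
The good is inferior where dQ/dM < 0. Setting dQ/dM = 0 gives M = 45.41 / 0.418 = 108.64.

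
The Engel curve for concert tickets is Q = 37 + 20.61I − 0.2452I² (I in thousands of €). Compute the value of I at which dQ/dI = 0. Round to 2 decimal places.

dQ/dI = 20.61 − 0.4904I.
The good is inferior where dQ/dI < 0. Setting dQ/dI = 0 gives I = 20.61 / 0.4904 = 42.03.

42.03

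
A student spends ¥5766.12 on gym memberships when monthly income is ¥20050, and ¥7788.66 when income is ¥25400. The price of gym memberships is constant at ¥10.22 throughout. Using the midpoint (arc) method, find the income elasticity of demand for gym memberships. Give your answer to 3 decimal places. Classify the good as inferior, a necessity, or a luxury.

1.268 (luxury)

With a constant price, Q₁ = 5766.12/10.22 = 564.200 and Q₂ = 7788.66/10.22 = 762.100 (equivalently, work directly with expenditure since P cancels).
Midpoint %ΔQ = (7788.66 − 5766.12)/6777.39 = 0.29842; midpoint %ΔI = (25400 − 20050)/22725 = 0.23542.
η = 0.29842 / 0.23542 = 1.268.
η > 1 ⇒ luxury.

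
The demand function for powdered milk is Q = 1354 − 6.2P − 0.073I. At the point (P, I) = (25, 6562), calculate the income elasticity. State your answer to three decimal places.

-0.665

At P = 25, I = 6562: Q = 719.974.
Holding P constant, ∂Q/∂I = −0.073.
η_I = (∂Q/∂I)·(I/Q) = -0.073 × (6562/719.974) = -0.665.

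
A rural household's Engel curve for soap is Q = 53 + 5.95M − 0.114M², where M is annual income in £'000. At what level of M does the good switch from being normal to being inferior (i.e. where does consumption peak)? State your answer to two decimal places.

dQ/dM = 5.95 − 0.228M.
The good is inferior where dQ/dM < 0. Setting dQ/dM = 0 gives M = 5.95 / 0.228 = 26.10.

26.10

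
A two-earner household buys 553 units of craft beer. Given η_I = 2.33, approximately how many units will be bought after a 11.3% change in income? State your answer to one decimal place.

698.6

%ΔQ ≈ η × %ΔI = 2.33 × 11.3% = 26.329%.
New Q ≈ 553 × (1 + 0.26329) = 698.6.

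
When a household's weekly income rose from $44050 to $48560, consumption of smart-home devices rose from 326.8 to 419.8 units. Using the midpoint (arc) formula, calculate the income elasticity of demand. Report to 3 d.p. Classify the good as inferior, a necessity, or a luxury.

2.558 (luxury)

ΔQ = 419.8 − 326.8 = 93; midpoint Q̄ = (326.8 + 419.8)/2 = 373.3.
ΔI = 48560 − 44050 = 4510; midpoint Ī = (44050 + 48560)/2 = 46305.
η = (ΔQ/Q̄) ÷ (ΔI/Ī) = (93/373.3) ÷ (4510/46305) = 2.558.
η > 1 ⇒ luxury.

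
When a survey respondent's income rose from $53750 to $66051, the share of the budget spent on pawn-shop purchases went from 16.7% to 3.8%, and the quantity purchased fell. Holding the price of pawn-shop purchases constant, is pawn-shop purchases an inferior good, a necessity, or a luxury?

Quantity demanded falls as income rises, so η < 0.

inferior good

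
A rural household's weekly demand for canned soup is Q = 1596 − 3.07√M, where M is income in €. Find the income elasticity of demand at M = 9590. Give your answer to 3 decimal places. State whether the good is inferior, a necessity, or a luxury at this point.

At M = 9590: Q = 1295.359.
dQ/dM = -3.07/(2√M) = -0.0156747 at this income.
η = (dQ/dM)·(M/Q) = -0.0156747 × (9590/1295.359) = -0.116.
Since η < 0, the good is an inferior good.

-0.116 (inferior good)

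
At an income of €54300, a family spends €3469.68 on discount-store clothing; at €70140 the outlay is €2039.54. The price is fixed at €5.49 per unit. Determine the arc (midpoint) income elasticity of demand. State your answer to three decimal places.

With a constant price, Q₁ = 3469.68/5.49 = 632.000 and Q₂ = 2039.54/5.49 = 371.501 (equivalently, work directly with expenditure since P cancels).
Midpoint %ΔQ = (2039.54 − 3469.68)/2754.61 = -0.51918; midpoint %ΔI = (70140 − 54300)/62220 = 0.25458.
η = -0.51918 / 0.25458 = -2.039.

-2.039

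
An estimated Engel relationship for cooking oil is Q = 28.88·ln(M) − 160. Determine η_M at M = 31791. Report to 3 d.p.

0.207

At M = 31791: Q = 139.397.
dQ/dM = 28.88/M = 0.000908433 at this income.
η = (dQ/dM)·(M/Q) = 0.000908433 × (31791/139.397) = 0.207.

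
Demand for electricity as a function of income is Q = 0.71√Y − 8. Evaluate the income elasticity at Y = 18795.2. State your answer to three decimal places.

0.545

At Y = 18795.2: Q = 89.338.
dQ/dY = 0.71/(2√Y) = 0.00258943 at this income.
η = (dQ/dY)·(Y/Q) = 0.00258943 × (18795.2/89.338) = 0.545.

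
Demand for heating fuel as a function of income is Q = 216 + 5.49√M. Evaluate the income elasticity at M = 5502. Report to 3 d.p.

At M = 5502: Q = 623.223.
dQ/dM = 5.49/(2√M) = 0.0370068 at this income.
η = (dQ/dM)·(M/Q) = 0.0370068 × (5502/623.223) = 0.327.

0.327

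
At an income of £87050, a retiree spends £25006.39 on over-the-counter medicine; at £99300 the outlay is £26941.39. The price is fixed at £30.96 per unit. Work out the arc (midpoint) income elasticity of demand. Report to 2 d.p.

With a constant price, Q₁ = 25006.39/30.96 = 807.700 and Q₂ = 26941.39/30.96 = 870.200 (equivalently, work directly with expenditure since P cancels).
Midpoint %ΔQ = (26941.39 − 25006.39)/25973.89 = 0.07450; midpoint %ΔI = (99300 − 87050)/93175 = 0.13147.
η = 0.07450 / 0.13147 = 0.57.

0.57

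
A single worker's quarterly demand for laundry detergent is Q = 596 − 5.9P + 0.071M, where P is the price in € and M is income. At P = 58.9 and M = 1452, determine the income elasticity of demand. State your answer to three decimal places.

0.293

At P = 58.9, M = 1452: Q = 351.582.
Holding P constant, ∂Q/∂M = 0.071.
η_M = (∂Q/∂M)·(M/Q) = 0.071 × (1452/351.582) = 0.293.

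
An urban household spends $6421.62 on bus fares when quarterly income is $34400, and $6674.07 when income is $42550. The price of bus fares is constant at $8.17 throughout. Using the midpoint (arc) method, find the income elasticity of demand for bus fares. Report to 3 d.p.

With a constant price, Q₁ = 6421.62/8.17 = 786.000 and Q₂ = 6674.07/8.17 = 816.900 (equivalently, work directly with expenditure since P cancels).
Midpoint %ΔQ = (6674.07 − 6421.62)/6547.84 = 0.03855; midpoint %ΔI = (42550 − 34400)/38475 = 0.21183.
η = 0.03855 / 0.21183 = 0.182.

0.182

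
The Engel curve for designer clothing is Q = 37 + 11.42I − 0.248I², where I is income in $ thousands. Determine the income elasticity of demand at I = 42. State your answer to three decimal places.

At I = 42: Q = 79.1680.
dQ/dI = 11.42 − 0.496I = -9.41200.
η = (dQ/dI)·(I/Q) = -9.41200 × (42/79.1680) = -4.993.

-4.993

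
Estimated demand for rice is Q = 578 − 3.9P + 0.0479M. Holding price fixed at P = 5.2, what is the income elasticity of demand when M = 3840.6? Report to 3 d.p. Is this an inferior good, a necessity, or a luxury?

At P = 5.2, M = 3840.6: Q = 741.685.
Holding P constant, ∂Q/∂M = 0.0479.
η_M = (∂Q/∂M)·(M/Q) = 0.0479 × (3840.6/741.685) = 0.248.
Since 0 < η < 1, this is a necessity.

0.248 (necessity)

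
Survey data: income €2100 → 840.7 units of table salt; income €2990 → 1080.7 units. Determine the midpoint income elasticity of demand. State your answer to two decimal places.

ΔQ = 1080.7 − 840.7 = 240; midpoint Q̄ = (840.7 + 1080.7)/2 = 960.7.
ΔI = 2990 − 2100 = 890; midpoint Ī = (2100 + 2990)/2 = 2545.
η = (ΔQ/Q̄) ÷ (ΔI/Ī) = (240/960.7) ÷ (890/2545) = 0.71.

0.71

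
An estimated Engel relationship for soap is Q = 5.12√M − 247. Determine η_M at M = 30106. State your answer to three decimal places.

At M = 30106: Q = 641.375.
dQ/dM = 5.12/(2√M) = 0.0147541 at this income.
η = (dQ/dM)·(M/Q) = 0.0147541 × (30106/641.375) = 0.693.

0.693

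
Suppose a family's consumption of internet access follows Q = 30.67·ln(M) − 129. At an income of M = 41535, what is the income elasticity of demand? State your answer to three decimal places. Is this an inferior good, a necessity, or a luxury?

At M = 41535: Q = 197.154.
dQ/dM = 30.67/M = 0.000738413 at this income.
η = (dQ/dM)·(M/Q) = 0.000738413 × (41535/197.154) = 0.156.
Since 0 < η < 1, the good is a necessity.

0.156 (necessity)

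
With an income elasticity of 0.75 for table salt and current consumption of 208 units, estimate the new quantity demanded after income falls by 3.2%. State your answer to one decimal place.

%ΔQ ≈ η × %ΔI = 0.75 × (-3.2%) = -2.4%.
New Q ≈ 208 × (1 − 0.024) = 203.0.

203.0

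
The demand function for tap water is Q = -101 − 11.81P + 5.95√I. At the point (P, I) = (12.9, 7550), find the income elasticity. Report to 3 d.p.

0.980

At P = 12.9, I = 7550: Q = 263.651.
Holding P constant, ∂Q/∂I = 5.95/(2√I) = 0.0342384.
η_I = (∂Q/∂I)·(I/Q) = 0.0342384 × (7550/263.651) = 0.980.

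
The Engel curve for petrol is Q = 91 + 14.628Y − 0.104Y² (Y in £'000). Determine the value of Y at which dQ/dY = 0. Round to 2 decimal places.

dQ/dY = 14.628 − 0.208Y.
The good is inferior where dQ/dY < 0. Setting dQ/dY = 0 gives Y = 14.628 / 0.208 = 70.33.

70.33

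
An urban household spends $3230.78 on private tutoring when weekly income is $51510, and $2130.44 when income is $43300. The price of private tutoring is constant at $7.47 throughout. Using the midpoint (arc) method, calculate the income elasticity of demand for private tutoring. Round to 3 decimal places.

2.370

With a constant price, Q₁ = 3230.78/7.47 = 432.501 and Q₂ = 2130.44/7.47 = 285.199 (equivalently, work directly with expenditure since P cancels).
Midpoint %ΔQ = (2130.44 − 3230.78)/2680.61 = -0.41048; midpoint %ΔI = (43300 − 51510)/47405 = -0.17319.
η = -0.41048 / -0.17319 = 2.370.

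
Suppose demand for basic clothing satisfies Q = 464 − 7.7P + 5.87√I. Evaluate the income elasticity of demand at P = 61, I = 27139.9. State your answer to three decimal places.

0.503

At P = 61, I = 27139.9: Q = 961.335.
Holding P constant, ∂Q/∂I = 5.87/(2√I) = 0.0178157.
η_I = (∂Q/∂I)·(I/Q) = 0.0178157 × (27139.9/961.335) = 0.503.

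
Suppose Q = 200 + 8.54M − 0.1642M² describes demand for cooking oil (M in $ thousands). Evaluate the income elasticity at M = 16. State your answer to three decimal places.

At M = 16: Q = 294.6048.
dQ/dM = 8.54 − 0.3284M = 3.28560.
η = (dQ/dM)·(M/Q) = 3.28560 × (16/294.6048) = 0.178.

0.178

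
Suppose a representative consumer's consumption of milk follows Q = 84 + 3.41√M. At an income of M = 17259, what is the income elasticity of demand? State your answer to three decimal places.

At M = 17259: Q = 531.984.
dQ/dM = 3.41/(2√M) = 0.0129783 at this income.
η = (dQ/dM)·(M/Q) = 0.0129783 × (17259/531.984) = 0.421.

0.421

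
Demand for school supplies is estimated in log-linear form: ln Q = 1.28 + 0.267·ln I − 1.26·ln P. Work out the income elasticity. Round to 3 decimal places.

In a log-linear demand, the coefficient on ln I is the income elasticity.
So η = 0.267.

0.267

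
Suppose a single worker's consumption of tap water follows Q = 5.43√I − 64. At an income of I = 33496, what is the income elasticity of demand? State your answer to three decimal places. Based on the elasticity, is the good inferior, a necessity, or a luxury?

0.534 (necessity)

At I = 33496: Q = 929.794.
dQ/dI = 5.43/(2√I) = 0.0148345 at this income.
η = (dQ/dI)·(I/Q) = 0.0148345 × (33496/929.794) = 0.534.
Since 0 < η < 1, the good is a necessity.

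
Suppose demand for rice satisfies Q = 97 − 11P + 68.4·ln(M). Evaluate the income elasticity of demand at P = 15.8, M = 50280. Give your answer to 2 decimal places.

0.10

At P = 15.8, M = 50280: Q = 663.655.
Holding P constant, ∂Q/∂M = 68.4/M = 0.00136038.
η_M = (∂Q/∂M)·(M/Q) = 0.00136038 × (50280/663.655) = 0.10.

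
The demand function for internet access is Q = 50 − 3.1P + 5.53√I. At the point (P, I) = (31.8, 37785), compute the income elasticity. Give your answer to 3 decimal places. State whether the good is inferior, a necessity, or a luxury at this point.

0.524 (necessity)

At P = 31.8, I = 37785: Q = 1026.362.
Holding P constant, ∂Q/∂I = 5.53/(2√I) = 0.0142244.
η_I = (∂Q/∂I)·(I/Q) = 0.0142244 × (37785/1026.362) = 0.524.
Since 0 < η < 1, this is a necessity.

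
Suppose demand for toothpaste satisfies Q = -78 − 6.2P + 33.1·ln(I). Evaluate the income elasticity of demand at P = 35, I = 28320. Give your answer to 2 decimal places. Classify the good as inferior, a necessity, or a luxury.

0.75 (necessity)

At P = 35, I = 28320: Q = 44.319.
Holding P constant, ∂Q/∂I = 33.1/I = 0.00116879.
η_I = (∂Q/∂I)·(I/Q) = 0.00116879 × (28320/44.319) = 0.75.
Since 0 < η < 1, this is a necessity.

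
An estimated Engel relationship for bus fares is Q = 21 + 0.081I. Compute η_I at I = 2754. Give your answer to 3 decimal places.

0.914

At I = 2754: Q = 244.074.
dQ/dI = 0.081.
η = (dQ/dI)·(I/Q) = 0.081 × (2754/244.074) = 0.914.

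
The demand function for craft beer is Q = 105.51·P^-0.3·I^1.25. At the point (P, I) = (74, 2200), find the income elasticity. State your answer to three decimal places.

For a multiplicative demand Q = A·P^α·I^β, the income elasticity is β everywhere.
Here β = 1.25, so η = 1.250.

1.250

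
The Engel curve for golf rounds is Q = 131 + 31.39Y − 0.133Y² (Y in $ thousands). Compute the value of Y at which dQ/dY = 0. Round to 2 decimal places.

118.01

dQ/dY = 31.39 − 0.266Y.
The good is inferior where dQ/dY < 0. Setting dQ/dY = 0 gives Y = 31.39 / 0.266 = 118.01.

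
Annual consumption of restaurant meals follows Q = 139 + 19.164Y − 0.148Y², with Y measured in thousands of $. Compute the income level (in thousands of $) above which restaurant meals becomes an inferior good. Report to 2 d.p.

64.74

dQ/dY = 19.164 − 0.296Y.
The good is inferior where dQ/dY < 0. Setting dQ/dY = 0 gives Y = 19.164 / 0.296 = 64.74.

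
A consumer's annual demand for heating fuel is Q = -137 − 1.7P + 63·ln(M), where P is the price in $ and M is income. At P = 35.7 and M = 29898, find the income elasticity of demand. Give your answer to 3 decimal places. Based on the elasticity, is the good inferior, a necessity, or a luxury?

At P = 35.7, M = 29898: Q = 451.559.
Holding P constant, ∂Q/∂M = 63/M = 0.00210716.
η_M = (∂Q/∂M)·(M/Q) = 0.00210716 × (29898/451.559) = 0.140.
Since 0 < η < 1, this is a necessity.

0.140 (necessity)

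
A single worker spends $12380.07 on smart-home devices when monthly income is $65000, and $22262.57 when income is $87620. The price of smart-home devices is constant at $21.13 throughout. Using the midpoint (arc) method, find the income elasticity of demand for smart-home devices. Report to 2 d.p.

With a constant price, Q₁ = 12380.07/21.13 = 585.900 and Q₂ = 22262.57/21.13 = 1053.600 (equivalently, work directly with expenditure since P cancels).
Midpoint %ΔQ = (22262.57 − 12380.07)/17321.32 = 0.57054; midpoint %ΔI = (87620 − 65000)/76310 = 0.29642.
η = 0.57054 / 0.29642 = 1.92.

1.92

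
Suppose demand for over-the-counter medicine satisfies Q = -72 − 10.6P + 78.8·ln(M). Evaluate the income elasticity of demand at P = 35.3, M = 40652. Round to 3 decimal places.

At P = 35.3, M = 40652: Q = 390.109.
Holding P constant, ∂Q/∂M = 78.8/M = 0.0019384.
η_M = (∂Q/∂M)·(M/Q) = 0.0019384 × (40652/390.109) = 0.202.

0.202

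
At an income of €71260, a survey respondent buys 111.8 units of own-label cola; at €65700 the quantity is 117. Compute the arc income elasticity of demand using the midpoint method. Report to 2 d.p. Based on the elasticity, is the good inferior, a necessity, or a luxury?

ΔQ = 117 − 111.8 = 5.2; midpoint Q̄ = (111.8 + 117)/2 = 114.4.
ΔI = 65700 − 71260 = -5560; midpoint Ī = (71260 + 65700)/2 = 68480.
η = (ΔQ/Q̄) ÷ (ΔI/Ī) = (5.2/114.4) ÷ (-5560/68480) = -0.56.
η < 0 ⇒ inferior good.

-0.56 (inferior good)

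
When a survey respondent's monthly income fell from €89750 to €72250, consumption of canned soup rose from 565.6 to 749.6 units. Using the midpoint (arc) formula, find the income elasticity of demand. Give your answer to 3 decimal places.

-1.295

ΔQ = 749.6 − 565.6 = 184; midpoint Q̄ = (565.6 + 749.6)/2 = 657.6.
ΔI = 72250 − 89750 = -17500; midpoint Ī = (89750 + 72250)/2 = 81000.
η = (ΔQ/Q̄) ÷ (ΔI/Ī) = (184/657.6) ÷ (-17500/81000) = -1.295.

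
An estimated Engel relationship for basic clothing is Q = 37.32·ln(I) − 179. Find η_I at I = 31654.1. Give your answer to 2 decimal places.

At I = 31654.1: Q = 207.733.
dQ/dI = 37.32/I = 0.00117899 at this income.
η = (dQ/dI)·(I/Q) = 0.00117899 × (31654.1/207.733) = 0.18.

0.18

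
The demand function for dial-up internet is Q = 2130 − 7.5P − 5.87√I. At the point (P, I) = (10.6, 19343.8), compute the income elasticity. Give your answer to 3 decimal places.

-0.331

At P = 10.6, I = 19343.8: Q = 1234.089.
Holding P constant, ∂Q/∂I = -5.87/(2√I) = -0.0211027.
η_I = (∂Q/∂I)·(I/Q) = -0.0211027 × (19343.8/1234.089) = -0.331.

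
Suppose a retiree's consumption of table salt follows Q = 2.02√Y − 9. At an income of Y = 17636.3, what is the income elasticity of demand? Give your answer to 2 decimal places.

At Y = 17636.3: Q = 259.259.
dQ/dY = 2.02/(2√Y) = 0.00760532 at this income.
η = (dQ/dY)·(Y/Q) = 0.00760532 × (17636.3/259.259) = 0.52.

0.52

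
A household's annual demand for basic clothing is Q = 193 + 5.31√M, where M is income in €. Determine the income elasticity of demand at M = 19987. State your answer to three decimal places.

At M = 19987: Q = 943.703.
dQ/dM = 5.31/(2√M) = 0.0187798 at this income.
η = (dQ/dM)·(M/Q) = 0.0187798 × (19987/943.703) = 0.398.

0.398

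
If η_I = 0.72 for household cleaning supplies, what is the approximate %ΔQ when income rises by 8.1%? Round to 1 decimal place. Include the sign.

5.8%

%ΔQ ≈ η × %ΔI = 0.72 × 8.1% = 5.8%.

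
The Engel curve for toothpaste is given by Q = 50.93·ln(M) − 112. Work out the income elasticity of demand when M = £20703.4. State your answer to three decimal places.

At M = 20703.4: Q = 394.145.
dQ/dM = 50.93/M = 0.00245998 at this income.
η = (dQ/dM)·(M/Q) = 0.00245998 × (20703.4/394.145) = 0.129.

0.129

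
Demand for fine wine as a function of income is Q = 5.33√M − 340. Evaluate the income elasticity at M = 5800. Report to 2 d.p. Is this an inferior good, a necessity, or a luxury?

At M = 5800: Q = 65.921.
dQ/dM = 5.33/(2√M) = 0.0349932 at this income.
η = (dQ/dM)·(M/Q) = 0.0349932 × (5800/65.921) = 3.08.
Since η > 1, the good is a luxury.

3.08 (luxury)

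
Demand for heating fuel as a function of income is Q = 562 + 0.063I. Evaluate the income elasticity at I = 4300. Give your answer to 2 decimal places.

0.33

At I = 4300: Q = 832.900.
dQ/dI = 0.063.
η = (dQ/dI)·(I/Q) = 0.063 × (4300/832.900) = 0.33.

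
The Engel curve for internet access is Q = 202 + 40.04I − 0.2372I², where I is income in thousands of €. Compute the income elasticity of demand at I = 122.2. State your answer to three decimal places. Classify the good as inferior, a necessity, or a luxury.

At I = 122.2: Q = 1552.8184.
dQ/dI = 40.04 − 0.4744I = -17.93168.
η = (dQ/dI)·(I/Q) = -17.93168 × (122.2/1552.8184) = -1.411.
η < 0 ⇒ inferior good.

-1.411 (inferior good)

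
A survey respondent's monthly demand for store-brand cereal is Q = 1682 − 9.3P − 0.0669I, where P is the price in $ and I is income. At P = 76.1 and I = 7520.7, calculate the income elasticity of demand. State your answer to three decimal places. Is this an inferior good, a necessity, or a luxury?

At P = 76.1, I = 7520.7: Q = 471.135.
Holding P constant, ∂Q/∂I = −0.0669.
η_I = (∂Q/∂I)·(I/Q) = -0.0669 × (7520.7/471.135) = -1.068.
Since η < 0, this is an inferior good.

-1.068 (inferior good)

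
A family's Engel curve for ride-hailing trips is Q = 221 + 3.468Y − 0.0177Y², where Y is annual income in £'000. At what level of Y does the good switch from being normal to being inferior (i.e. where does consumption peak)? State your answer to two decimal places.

97.97

dQ/dY = 3.468 − 0.0354Y.
The good is inferior where dQ/dY < 0. Setting dQ/dY = 0 gives Y = 3.468 / 0.0354 = 97.97.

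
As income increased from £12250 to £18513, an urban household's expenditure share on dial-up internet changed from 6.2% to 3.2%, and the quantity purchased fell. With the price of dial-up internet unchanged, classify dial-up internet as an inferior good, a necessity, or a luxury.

Quantity demanded falls as income rises, so η < 0.

inferior good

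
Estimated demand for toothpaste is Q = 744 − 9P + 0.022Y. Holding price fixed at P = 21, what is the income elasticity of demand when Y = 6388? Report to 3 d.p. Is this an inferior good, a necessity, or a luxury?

At P = 21, Y = 6388: Q = 695.536.
Holding P constant, ∂Q/∂Y = 0.022.
η_Y = (∂Q/∂Y)·(Y/Q) = 0.022 × (6388/695.536) = 0.202.
Since 0 < η < 1, this is a necessity.

0.202 (necessity)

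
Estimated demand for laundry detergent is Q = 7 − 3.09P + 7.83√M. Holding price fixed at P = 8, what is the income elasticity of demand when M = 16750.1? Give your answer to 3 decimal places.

0.509

At P = 8, M = 16750.1: Q = 995.656.
Holding P constant, ∂Q/∂M = 7.83/(2√M) = 0.0302498.
η_M = (∂Q/∂M)·(M/Q) = 0.0302498 × (16750.1/995.656) = 0.509.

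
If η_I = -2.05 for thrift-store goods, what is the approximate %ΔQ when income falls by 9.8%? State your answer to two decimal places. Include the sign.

20.09%

%ΔQ ≈ η × %ΔI = -2.05 × (-9.8%) = 20.09%.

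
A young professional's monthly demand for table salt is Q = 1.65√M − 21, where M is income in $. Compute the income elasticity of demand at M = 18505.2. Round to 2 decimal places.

0.55

At M = 18505.2: Q = 203.456.
dQ/dM = 1.65/(2√M) = 0.00606467 at this income.
η = (dQ/dM)·(M/Q) = 0.00606467 × (18505.2/203.456) = 0.55.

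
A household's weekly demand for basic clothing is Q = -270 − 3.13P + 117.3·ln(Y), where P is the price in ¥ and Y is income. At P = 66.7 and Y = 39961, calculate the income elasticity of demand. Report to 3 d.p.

At P = 66.7, Y = 39961: Q = 764.100.
Holding P constant, ∂Q/∂Y = 117.3/Y = 0.00293536.
η_Y = (∂Q/∂Y)·(Y/Q) = 0.00293536 × (39961/764.100) = 0.154.

0.154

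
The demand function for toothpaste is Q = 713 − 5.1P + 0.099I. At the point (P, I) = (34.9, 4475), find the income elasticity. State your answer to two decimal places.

At P = 34.9, I = 4475: Q = 978.035.
Holding P constant, ∂Q/∂I = 0.099.
η_I = (∂Q/∂I)·(I/Q) = 0.099 × (4475/978.035) = 0.45.

0.45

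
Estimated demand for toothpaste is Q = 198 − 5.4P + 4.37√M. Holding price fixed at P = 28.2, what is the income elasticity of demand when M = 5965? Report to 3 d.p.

0.440

At P = 28.2, M = 5965: Q = 383.230.
Holding P constant, ∂Q/∂M = 4.37/(2√M) = 0.0282909.
η_M = (∂Q/∂M)·(M/Q) = 0.0282909 × (5965/383.230) = 0.440.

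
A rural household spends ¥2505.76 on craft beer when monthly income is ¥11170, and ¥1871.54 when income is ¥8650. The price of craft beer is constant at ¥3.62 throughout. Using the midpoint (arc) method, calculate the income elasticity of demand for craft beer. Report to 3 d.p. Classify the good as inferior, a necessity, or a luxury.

1.140 (luxury)

With a constant price, Q₁ = 2505.76/3.62 = 692.199 and Q₂ = 1871.54/3.62 = 517.000 (equivalently, work directly with expenditure since P cancels).
Midpoint %ΔQ = (1871.54 − 2505.76)/2188.65 = -0.28978; midpoint %ΔI = (8650 − 11170)/9910 = -0.25429.
η = -0.28978 / -0.25429 = 1.140.
η > 1 ⇒ luxury.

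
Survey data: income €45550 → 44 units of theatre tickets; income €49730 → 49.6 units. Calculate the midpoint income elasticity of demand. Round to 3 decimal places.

ΔQ = 49.6 − 44 = 5.6; midpoint Q̄ = (44 + 49.6)/2 = 46.8.
ΔI = 49730 − 45550 = 4180; midpoint Ī = (45550 + 49730)/2 = 47640.
η = (ΔQ/Q̄) ÷ (ΔI/Ī) = (5.6/46.8) ÷ (4180/47640) = 1.364.

1.364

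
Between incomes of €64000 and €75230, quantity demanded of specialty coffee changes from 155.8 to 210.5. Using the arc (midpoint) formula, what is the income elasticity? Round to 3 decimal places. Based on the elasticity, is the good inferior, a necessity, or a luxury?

ΔQ = 210.5 − 155.8 = 54.7; midpoint Q̄ = (155.8 + 210.5)/2 = 183.15.
ΔI = 75230 − 64000 = 11230; midpoint Ī = (64000 + 75230)/2 = 69615.
η = (ΔQ/Q̄) ÷ (ΔI/Ī) = (54.7/183.15) ÷ (11230/69615) = 1.851.
η > 1 ⇒ luxury.

1.851 (luxury)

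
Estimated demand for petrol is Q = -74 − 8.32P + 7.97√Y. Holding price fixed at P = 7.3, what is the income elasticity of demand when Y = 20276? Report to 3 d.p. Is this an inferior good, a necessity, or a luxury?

0.567 (necessity)

At P = 7.3, Y = 20276: Q = 1000.143.
Holding P constant, ∂Q/∂Y = 7.97/(2√Y) = 0.0279858.
η_Y = (∂Q/∂Y)·(Y/Q) = 0.0279858 × (20276/1000.143) = 0.567.
Since 0 < η < 1, this is a necessity.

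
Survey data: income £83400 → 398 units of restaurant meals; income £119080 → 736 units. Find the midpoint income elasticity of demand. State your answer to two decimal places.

1.69

ΔQ = 736 − 398 = 338; midpoint Q̄ = (398 + 736)/2 = 567.
ΔI = 119080 − 83400 = 35680; midpoint Ī = (83400 + 119080)/2 = 101240.
η = (ΔQ/Q̄) ÷ (ΔI/Ī) = (338/567) ÷ (35680/101240) = 1.69.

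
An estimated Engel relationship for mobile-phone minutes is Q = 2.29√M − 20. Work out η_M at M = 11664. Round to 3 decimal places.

0.544

At M = 11664: Q = 227.320.
dQ/dM = 2.29/(2√M) = 0.0106019 at this income.
η = (dQ/dM)·(M/Q) = 0.0106019 × (11664/227.320) = 0.544.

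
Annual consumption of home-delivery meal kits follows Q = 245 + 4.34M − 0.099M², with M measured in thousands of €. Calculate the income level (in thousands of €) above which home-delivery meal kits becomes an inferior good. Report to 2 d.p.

dQ/dM = 4.34 − 0.198M.
The good is inferior where dQ/dM < 0. Setting dQ/dM = 0 gives M = 4.34 / 0.198 = 21.92.

21.92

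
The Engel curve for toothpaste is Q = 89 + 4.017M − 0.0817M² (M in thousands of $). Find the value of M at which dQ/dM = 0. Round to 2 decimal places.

dQ/dM = 4.017 − 0.1634M.
The good is inferior where dQ/dM < 0. Setting dQ/dM = 0 gives M = 4.017 / 0.1634 = 24.58.

24.58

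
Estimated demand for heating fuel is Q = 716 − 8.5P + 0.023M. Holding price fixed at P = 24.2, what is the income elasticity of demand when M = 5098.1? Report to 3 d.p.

0.187

At P = 24.2, M = 5098.1: Q = 627.556.
Holding P constant, ∂Q/∂M = 0.023.
η_M = (∂Q/∂M)·(M/Q) = 0.023 × (5098.1/627.556) = 0.187.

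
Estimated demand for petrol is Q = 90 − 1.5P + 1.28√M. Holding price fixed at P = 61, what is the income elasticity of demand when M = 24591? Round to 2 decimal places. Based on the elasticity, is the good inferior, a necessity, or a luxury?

0.50 (necessity)

At P = 61, M = 24591: Q = 199.223.
Holding P constant, ∂Q/∂M = 1.28/(2√M) = 0.00408124.
η_M = (∂Q/∂M)·(M/Q) = 0.00408124 × (24591/199.223) = 0.50.
Since 0 < η < 1, this is a necessity.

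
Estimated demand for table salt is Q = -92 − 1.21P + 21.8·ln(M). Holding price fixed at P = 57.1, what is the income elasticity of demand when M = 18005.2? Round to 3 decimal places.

At P = 57.1, M = 18005.2: Q = 52.514.
Holding P constant, ∂Q/∂M = 21.8/M = 0.00121076.
η_M = (∂Q/∂M)·(M/Q) = 0.00121076 × (18005.2/52.514) = 0.415.

0.415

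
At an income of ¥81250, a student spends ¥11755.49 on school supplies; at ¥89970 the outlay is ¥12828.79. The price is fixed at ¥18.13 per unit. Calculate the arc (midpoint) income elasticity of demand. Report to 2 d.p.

With a constant price, Q₁ = 11755.49/18.13 = 648.400 and Q₂ = 12828.79/18.13 = 707.600 (equivalently, work directly with expenditure since P cancels).
Midpoint %ΔQ = (12828.79 − 11755.49)/12292.14 = 0.08732; midpoint %ΔI = (89970 − 81250)/85610 = 0.10186.
η = 0.08732 / 0.10186 = 0.86.

0.86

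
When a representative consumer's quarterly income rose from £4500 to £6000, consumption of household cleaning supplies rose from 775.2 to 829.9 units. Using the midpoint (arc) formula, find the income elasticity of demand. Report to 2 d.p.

ΔQ = 829.9 − 775.2 = 54.7; midpoint Q̄ = (775.2 + 829.9)/2 = 802.55.
ΔI = 6000 − 4500 = 1500; midpoint Ī = (4500 + 6000)/2 = 5250.
η = (ΔQ/Q̄) ÷ (ΔI/Ī) = (54.7/802.55) ÷ (1500/5250) = 0.24.

0.24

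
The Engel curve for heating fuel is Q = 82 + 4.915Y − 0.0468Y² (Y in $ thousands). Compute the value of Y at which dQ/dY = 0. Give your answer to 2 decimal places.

52.51

dQ/dY = 4.915 − 0.0936Y.
The good is inferior where dQ/dY < 0. Setting dQ/dY = 0 gives Y = 4.915 / 0.0936 = 52.51.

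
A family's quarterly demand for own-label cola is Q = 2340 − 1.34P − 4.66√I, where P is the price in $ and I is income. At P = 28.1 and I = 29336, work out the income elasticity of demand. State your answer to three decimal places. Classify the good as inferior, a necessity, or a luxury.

-0.265 (inferior good)

At P = 28.1, I = 29336: Q = 1504.193.
Holding P constant, ∂Q/∂I = -4.66/(2√I) = -0.0136037.
η_I = (∂Q/∂I)·(I/Q) = -0.0136037 × (29336/1504.193) = -0.265.
Since η < 0, this is an inferior good.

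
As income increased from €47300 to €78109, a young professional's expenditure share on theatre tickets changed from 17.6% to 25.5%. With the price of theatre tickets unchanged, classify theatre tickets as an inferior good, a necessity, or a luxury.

The budget share rises as income rises, so η > 1.

luxury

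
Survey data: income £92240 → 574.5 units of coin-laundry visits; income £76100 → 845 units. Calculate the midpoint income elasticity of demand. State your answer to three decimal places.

-1.988

ΔQ = 845 − 574.5 = 270.5; midpoint Q̄ = (574.5 + 845)/2 = 709.75.
ΔI = 76100 − 92240 = -16140; midpoint Ī = (92240 + 76100)/2 = 84170.
η = (ΔQ/Q̄) ÷ (ΔI/Ī) = (270.5/709.75) ÷ (-16140/84170) = -1.988.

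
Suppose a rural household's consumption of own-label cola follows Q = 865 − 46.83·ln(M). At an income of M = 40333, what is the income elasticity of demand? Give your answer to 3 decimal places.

-0.127

At M = 40333: Q = 368.371.
dQ/dM = -46.83/M = -0.00116108 at this income.
η = (dQ/dM)·(M/Q) = -0.00116108 × (40333/368.371) = -0.127.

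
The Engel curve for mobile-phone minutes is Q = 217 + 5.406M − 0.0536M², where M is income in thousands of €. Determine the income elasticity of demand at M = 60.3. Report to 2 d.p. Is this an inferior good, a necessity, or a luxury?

At M = 60.3: Q = 348.0874.
dQ/dM = 5.406 − 0.1072M = -1.05816.
η = (dQ/dM)·(M/Q) = -1.05816 × (60.3/348.0874) = -0.18.
η < 0 ⇒ inferior good.

-0.18 (inferior good)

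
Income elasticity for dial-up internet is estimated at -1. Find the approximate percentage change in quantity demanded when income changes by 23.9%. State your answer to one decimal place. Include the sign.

-23.9%

%ΔQ ≈ η × %ΔI = -1 × 23.9% = -23.9%.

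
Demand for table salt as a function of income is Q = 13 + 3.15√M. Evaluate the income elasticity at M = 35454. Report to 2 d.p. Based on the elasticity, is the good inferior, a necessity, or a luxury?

0.49 (necessity)

At M = 35454: Q = 606.121.
dQ/dM = 3.15/(2√M) = 0.00836465 at this income.
η = (dQ/dM)·(M/Q) = 0.00836465 × (35454/606.121) = 0.49.
Since 0 < η < 1, the good is a necessity.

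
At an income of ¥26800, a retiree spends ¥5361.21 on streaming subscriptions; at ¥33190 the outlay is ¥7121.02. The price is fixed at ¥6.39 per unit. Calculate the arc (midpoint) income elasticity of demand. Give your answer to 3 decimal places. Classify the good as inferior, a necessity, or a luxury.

With a constant price, Q₁ = 5361.21/6.39 = 839.000 and Q₂ = 7121.02/6.39 = 1114.401 (equivalently, work directly with expenditure since P cancels).
Midpoint %ΔQ = (7121.02 − 5361.21)/6241.12 = 0.28197; midpoint %ΔI = (33190 − 26800)/29995 = 0.21304.
η = 0.28197 / 0.21304 = 1.324.
η > 1 ⇒ luxury.

1.324 (luxury)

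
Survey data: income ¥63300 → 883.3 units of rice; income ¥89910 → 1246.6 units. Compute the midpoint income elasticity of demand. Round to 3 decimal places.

0.982

ΔQ = 1246.6 − 883.3 = 363.3; midpoint Q̄ = (883.3 + 1246.6)/2 = 1064.95.
ΔI = 89910 − 63300 = 26610; midpoint Ī = (63300 + 89910)/2 = 76605.
η = (ΔQ/Q̄) ÷ (ΔI/Ī) = (363.3/1064.95) ÷ (26610/76605) = 0.982.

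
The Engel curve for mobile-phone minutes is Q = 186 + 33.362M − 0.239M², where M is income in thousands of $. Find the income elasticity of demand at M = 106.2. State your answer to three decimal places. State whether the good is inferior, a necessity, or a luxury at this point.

At M = 106.2: Q = 1033.4972.
dQ/dM = 33.362 − 0.478M = -17.40160.
η = (dQ/dM)·(M/Q) = -17.40160 × (106.2/1033.4972) = -1.788.
η < 0 ⇒ inferior good.

-1.788 (inferior good)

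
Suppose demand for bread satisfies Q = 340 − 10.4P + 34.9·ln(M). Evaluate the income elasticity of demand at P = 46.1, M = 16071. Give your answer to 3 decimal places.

At P = 46.1, M = 16071: Q = 198.559.
Holding P constant, ∂Q/∂M = 34.9/M = 0.00217161.
η_M = (∂Q/∂M)·(M/Q) = 0.00217161 × (16071/198.559) = 0.176.

0.176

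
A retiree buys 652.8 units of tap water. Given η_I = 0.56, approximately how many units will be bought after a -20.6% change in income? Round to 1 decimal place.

577.5

%ΔQ ≈ η × %ΔI = 0.56 × (-20.6%) = -11.536%.
New Q ≈ 652.8 × (1 − 0.11536) = 577.5.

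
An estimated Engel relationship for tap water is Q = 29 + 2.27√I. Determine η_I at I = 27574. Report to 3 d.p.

At I = 27574: Q = 405.943.
dQ/dI = 2.27/(2√I) = 0.00683512 at this income.
η = (dQ/dI)·(I/Q) = 0.00683512 × (27574/405.943) = 0.464.

0.464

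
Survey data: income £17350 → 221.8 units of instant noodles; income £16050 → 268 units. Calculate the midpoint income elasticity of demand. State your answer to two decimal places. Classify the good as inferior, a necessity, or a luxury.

ΔQ = 268 − 221.8 = 46.2; midpoint Q̄ = (221.8 + 268)/2 = 244.9.
ΔI = 16050 − 17350 = -1300; midpoint Ī = (17350 + 16050)/2 = 16700.
η = (ΔQ/Q̄) ÷ (ΔI/Ī) = (46.2/244.9) ÷ (-1300/16700) = -2.42.
η < 0 ⇒ inferior good.

-2.42 (inferior good)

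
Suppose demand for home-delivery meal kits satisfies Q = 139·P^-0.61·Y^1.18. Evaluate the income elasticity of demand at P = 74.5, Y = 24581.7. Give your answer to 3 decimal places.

For a multiplicative demand Q = A·P^α·Y^β, the income elasticity is β everywhere.
Here β = 1.18, so η = 1.180.

1.180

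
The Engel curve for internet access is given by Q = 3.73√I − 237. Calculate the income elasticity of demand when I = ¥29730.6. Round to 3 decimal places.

0.792

At I = 29730.6: Q = 406.148.
dQ/dI = 3.73/(2√I) = 0.0108163 at this income.
η = (dQ/dI)·(I/Q) = 0.0108163 × (29730.6/406.148) = 0.792.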